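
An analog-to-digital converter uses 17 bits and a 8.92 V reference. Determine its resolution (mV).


The resolution (LSB) of an ADC is Vref / 2^n.
LSB = 8.92 / 2^17
LSB = 8.92 / 131072
LSB = 6.805e-05 V = 0.0680542 mV

0.0680542 mV


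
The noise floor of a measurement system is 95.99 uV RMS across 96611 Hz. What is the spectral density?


Noise spectral density = Vrms / sqrt(BW).
NSD = 95.99 / sqrt(96611)
NSD = 95.99 / 310.8231
NSD = 0.3088 uV/sqrt(Hz)

0.3088 uV/sqrt(Hz)


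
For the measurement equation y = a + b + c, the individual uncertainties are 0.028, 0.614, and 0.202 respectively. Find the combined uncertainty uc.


For a sum of independent quantities, uc = sqrt(u1^2 + u2^2 + u3^2).
uc = sqrt(0.028^2 + 0.614^2 + 0.202^2)
uc = sqrt(0.000784 + 0.376996 + 0.040804)
uc = 0.647

0.647


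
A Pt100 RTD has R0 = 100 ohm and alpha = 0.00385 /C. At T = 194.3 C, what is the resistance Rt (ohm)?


The RTD equation: Rt = R0 * (1 + alpha * T).
Rt = 100 * (1 + 0.00385 * 194.3)
Rt = 100 * (1 + 0.748055)
Rt = 100 * 1.748055
Rt = 174.805 ohm

174.805 ohm


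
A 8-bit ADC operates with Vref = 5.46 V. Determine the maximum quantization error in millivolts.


The maximum quantization error is +/- LSB/2.
LSB = Vref / 2^n = 5.46 / 256 = 0.02132812 V
Max error = LSB / 2 = 0.02132812 / 2 = 0.01066406 V
Max error = 10.6641 mV

10.6641 mV


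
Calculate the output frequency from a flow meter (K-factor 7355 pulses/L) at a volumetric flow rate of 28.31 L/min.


Frequency = K * Q / 60 (converting L/min to L/s).
f = 7355 * 28.31 / 60
f = 208220.05 / 60
f = 3470.33 Hz

3470.33 Hz


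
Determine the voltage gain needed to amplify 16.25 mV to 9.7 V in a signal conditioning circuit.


Gain = Vout / Vin (converting to same units).
G = 9.7 V / 16.25 mV
G = 9700.0 mV / 16.25 mV
G = 596.92

596.92


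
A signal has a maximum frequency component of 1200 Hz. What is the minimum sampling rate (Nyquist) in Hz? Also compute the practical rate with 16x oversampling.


By Nyquist theorem, fs_min = 2 * fmax.
fs_min = 2 * 1200 = 2400 Hz
Practical rate = 16 * fs_min = 16 * 2400 = 38400 Hz

fs_min = 2400 Hz, fs_practical = 38400 Hz


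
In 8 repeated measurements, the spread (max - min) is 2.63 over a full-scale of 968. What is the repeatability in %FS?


Repeatability = (spread / full scale) * 100%.
R = (2.63 / 968) * 100
R = 0.272 %FS

0.272 %FS


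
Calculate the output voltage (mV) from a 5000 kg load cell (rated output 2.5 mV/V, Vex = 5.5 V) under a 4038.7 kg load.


Vout = rated_output * Vex * (load / capacity).
Vout = 2.5 * 5.5 * (4038.7 / 5000)
Vout = 2.5 * 5.5 * 0.80774
Vout = 11.106 mV

11.106 mV


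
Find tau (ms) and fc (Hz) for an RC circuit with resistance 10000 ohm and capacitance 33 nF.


Time constant: tau = R * C.
tau = 10000 * 3.30e-08 = 0.00033 s
tau = 0.33 ms
Cutoff frequency: fc = 1 / (2*pi*R*C).
fc = 1 / (2*pi*0.00033) = 482.29 Hz

tau = 0.33 ms, fc = 482.29 Hz


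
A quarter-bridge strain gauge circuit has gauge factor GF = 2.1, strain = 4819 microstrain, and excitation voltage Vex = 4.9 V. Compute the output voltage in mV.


Quarter bridge output: Vout = (GF * epsilon * Vex) / 4.
Vout = (2.1 * 4819e-6 * 4.9) / 4
Vout = 0.04958751 / 4 V
Vout = 0.01239688 V = 12.3969 mV

12.3969 mV


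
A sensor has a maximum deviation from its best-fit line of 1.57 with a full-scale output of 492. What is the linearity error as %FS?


Linearity error = (max deviation / full scale) * 100%.
Linearity = (1.57 / 492) * 100
Linearity = 0.319 %FS

0.319 %FS


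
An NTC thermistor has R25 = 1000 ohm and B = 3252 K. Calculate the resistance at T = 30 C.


NTC thermistor equation: Rt = R25 * exp(B * (1/T - 1/T25)).
T in Kelvin: 303.15 K, T25 = 298.15 K
1/T - 1/T25 = 1/303.15 - 1/298.15 = -5.532e-05
B * (1/T - 1/T25) = 3252 * -5.532e-05 = -0.1799
Rt = 1000 * exp(-0.1799) = 835.4 ohm

835.4 ohm


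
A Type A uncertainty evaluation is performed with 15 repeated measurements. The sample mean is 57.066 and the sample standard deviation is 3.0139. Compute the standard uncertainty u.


The standard uncertainty for Type A evaluation is u = s / sqrt(n).
u = 3.0139 / sqrt(15)
u = 3.0139 / 3.873
u = 0.7782

0.7782


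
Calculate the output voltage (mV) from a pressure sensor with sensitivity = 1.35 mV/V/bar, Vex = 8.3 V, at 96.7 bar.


Output = sensitivity * Vex * P.
Vout = 1.35 * 8.3 * 96.7
Vout = 11.205 * 96.7
Vout = 1083.52 mV

1083.52 mV


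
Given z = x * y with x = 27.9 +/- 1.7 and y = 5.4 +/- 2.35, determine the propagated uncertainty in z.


For a product z = x*y, the relative uncertainty is:
uz/z = sqrt((ux/x)^2 + (uy/y)^2)
Relative uncertainties: ux/x = 1.7/27.9 = 0.060932
uy/y = 2.35/5.4 = 0.435185
z = 27.9 * 5.4 = 150.7
uz = 150.7 * sqrt(0.060932^2 + 0.435185^2) = 66.205

66.205


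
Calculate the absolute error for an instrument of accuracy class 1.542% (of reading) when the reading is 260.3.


Absolute error = (accuracy% / 100) * reading.
Error = (1.542 / 100) * 260.3
Error = 0.01542 * 260.3
Error = 4.0138

4.0138


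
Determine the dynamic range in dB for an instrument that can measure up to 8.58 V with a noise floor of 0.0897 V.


Dynamic range = 20 * log10(Vmax / Vnoise).
DR = 20 * log10(8.58 / 0.0897)
DR = 20 * log10(95.65)
DR = 39.61 dB

39.61 dB


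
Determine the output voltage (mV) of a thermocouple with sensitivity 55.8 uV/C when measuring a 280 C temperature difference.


The thermocouple output V = sensitivity * dT.
V = 55.8 uV/C * 280 C
V = 15624.0 uV
V = 15.624 mV

15.624 mV


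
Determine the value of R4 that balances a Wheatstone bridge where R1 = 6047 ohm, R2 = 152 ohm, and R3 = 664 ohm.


At balance: R1*R4 = R2*R3, so R4 = R2*R3/R1.
R4 = 152 * 664 / 6047
R4 = 100928 / 6047
R4 = 16.69 ohm

16.69 ohm


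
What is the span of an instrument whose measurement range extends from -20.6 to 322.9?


Span = upper range - lower range.
Span = 322.9 - (-20.6)
Span = 343.5

343.5


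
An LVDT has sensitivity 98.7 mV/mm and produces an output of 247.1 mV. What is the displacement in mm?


Displacement = Vout / sensitivity.
d = 247.1 / 98.7
d = 2.504 mm

2.504 mm


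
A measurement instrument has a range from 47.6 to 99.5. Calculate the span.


Span = upper range - lower range.
Span = 99.5 - (47.6)
Span = 51.9

51.9


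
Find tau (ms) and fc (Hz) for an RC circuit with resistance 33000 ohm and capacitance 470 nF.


Time constant: tau = R * C.
tau = 33000 * 4.70e-07 = 0.01551 s
tau = 15.51 ms
Cutoff frequency: fc = 1 / (2*pi*R*C).
fc = 1 / (2*pi*0.01551) = 10.26 Hz

tau = 15.51 ms, fc = 10.26 Hz


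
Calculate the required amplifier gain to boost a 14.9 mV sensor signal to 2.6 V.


Gain = Vout / Vin (converting to same units).
G = 2.6 V / 14.9 mV
G = 2600.0 mV / 14.9 mV
G = 174.5

174.5


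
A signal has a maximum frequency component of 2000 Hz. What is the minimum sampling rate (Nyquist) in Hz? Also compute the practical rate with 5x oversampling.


By Nyquist theorem, fs_min = 2 * fmax.
fs_min = 2 * 2000 = 4000 Hz
Practical rate = 5 * fs_min = 5 * 4000 = 20000 Hz

fs_min = 4000 Hz, fs_practical = 20000 Hz


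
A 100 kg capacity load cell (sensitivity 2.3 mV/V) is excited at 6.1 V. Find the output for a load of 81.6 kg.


Vout = rated_output * Vex * (load / capacity).
Vout = 2.3 * 6.1 * (81.6 / 100)
Vout = 2.3 * 6.1 * 0.816
Vout = 11.448 mV

11.448 mV


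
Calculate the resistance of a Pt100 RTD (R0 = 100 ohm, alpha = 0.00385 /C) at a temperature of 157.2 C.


The RTD equation: Rt = R0 * (1 + alpha * T).
Rt = 100 * (1 + 0.00385 * 157.2)
Rt = 100 * (1 + 0.60522)
Rt = 100 * 1.60522
Rt = 160.522 ohm

160.522 ohm


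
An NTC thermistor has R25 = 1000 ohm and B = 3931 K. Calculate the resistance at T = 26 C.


NTC thermistor equation: Rt = R25 * exp(B * (1/T - 1/T25)).
T in Kelvin: 299.15 K, T25 = 298.15 K
1/T - 1/T25 = 1/299.15 - 1/298.15 = -1.121e-05
B * (1/T - 1/T25) = 3931 * -1.121e-05 = -0.0441
Rt = 1000 * exp(-0.0441) = 956.9 ohm

956.9 ohm


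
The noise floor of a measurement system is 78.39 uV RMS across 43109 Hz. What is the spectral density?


Noise spectral density = Vrms / sqrt(BW).
NSD = 78.39 / sqrt(43109)
NSD = 78.39 / 207.6271
NSD = 0.3776 uV/sqrt(Hz)

0.3776 uV/sqrt(Hz)


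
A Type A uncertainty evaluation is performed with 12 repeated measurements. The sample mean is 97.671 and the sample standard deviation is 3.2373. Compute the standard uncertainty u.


The standard uncertainty for Type A evaluation is u = s / sqrt(n).
u = 3.2373 / sqrt(12)
u = 3.2373 / 3.4641
u = 0.9345

0.9345


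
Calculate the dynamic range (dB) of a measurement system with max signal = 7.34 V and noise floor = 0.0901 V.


Dynamic range = 20 * log10(Vmax / Vnoise).
DR = 20 * log10(7.34 / 0.0901)
DR = 20 * log10(81.47)
DR = 38.22 dB

38.22 dB


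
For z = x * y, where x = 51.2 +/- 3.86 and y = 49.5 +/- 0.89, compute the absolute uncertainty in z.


For a product z = x*y, the relative uncertainty is:
uz/z = sqrt((ux/x)^2 + (uy/y)^2)
Relative uncertainties: ux/x = 3.86/51.2 = 0.075391
uy/y = 0.89/49.5 = 0.01798
z = 51.2 * 49.5 = 2534.4
uz = 2534.4 * sqrt(0.075391^2 + 0.01798^2) = 196.429

196.429


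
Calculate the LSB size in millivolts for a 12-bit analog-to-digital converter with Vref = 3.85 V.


The resolution (LSB) of an ADC is Vref / 2^n.
LSB = 3.85 / 2^12
LSB = 3.85 / 4096
LSB = 0.00093994 V = 0.93994141 mV

0.93994141 mV


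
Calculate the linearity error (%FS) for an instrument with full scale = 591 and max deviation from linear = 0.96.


Linearity error = (max deviation / full scale) * 100%.
Linearity = (0.96 / 591) * 100
Linearity = 0.162 %FS

0.162 %FS


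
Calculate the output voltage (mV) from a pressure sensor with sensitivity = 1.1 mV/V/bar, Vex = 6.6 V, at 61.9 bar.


Output = sensitivity * Vex * P.
Vout = 1.1 * 6.6 * 61.9
Vout = 7.26 * 61.9
Vout = 449.39 mV

449.39 mV


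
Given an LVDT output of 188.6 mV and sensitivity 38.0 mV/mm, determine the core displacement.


Displacement = Vout / sensitivity.
d = 188.6 / 38.0
d = 4.963 mm

4.963 mm


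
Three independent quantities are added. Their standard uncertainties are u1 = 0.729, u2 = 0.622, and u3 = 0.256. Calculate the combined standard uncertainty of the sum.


For a sum of independent quantities, uc = sqrt(u1^2 + u2^2 + u3^2).
uc = sqrt(0.729^2 + 0.622^2 + 0.256^2)
uc = sqrt(0.531441 + 0.386884 + 0.065536)
uc = 0.9919

0.9919


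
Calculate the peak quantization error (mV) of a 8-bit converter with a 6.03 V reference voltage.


The maximum quantization error is +/- LSB/2.
LSB = Vref / 2^n = 6.03 / 256 = 0.02355469 V
Max error = LSB / 2 = 0.02355469 / 2 = 0.01177734 V
Max error = 11.7773 mV

11.7773 mV


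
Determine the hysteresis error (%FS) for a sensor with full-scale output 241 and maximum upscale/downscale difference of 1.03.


Hysteresis = (max difference / full scale) * 100%.
H = (1.03 / 241) * 100
H = 0.427 %FS

0.427 %FS


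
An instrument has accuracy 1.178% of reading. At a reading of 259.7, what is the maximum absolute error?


Absolute error = (accuracy% / 100) * reading.
Error = (1.178 / 100) * 259.7
Error = 0.01178 * 259.7
Error = 3.0593

3.0593


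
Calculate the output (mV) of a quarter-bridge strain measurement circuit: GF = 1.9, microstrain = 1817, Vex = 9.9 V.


Quarter bridge output: Vout = (GF * epsilon * Vex) / 4.
Vout = (1.9 * 1817e-6 * 9.9) / 4
Vout = 0.03417777 / 4 V
Vout = 0.00854444 V = 8.5444 mV

8.5444 mV


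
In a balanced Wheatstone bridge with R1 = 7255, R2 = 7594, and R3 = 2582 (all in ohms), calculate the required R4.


At balance: R1*R4 = R2*R3, so R4 = R2*R3/R1.
R4 = 7594 * 2582 / 7255
R4 = 19607708 / 7255
R4 = 2702.65 ohm

2702.65 ohm


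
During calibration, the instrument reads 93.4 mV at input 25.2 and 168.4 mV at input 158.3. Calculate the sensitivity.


Sensitivity = (y2 - y1) / (x2 - x1).
S = (168.4 - 93.4) / (158.3 - 25.2)
S = 75.0 / 133.1
S = 0.5635 mV/unit

0.5635 mV/unit


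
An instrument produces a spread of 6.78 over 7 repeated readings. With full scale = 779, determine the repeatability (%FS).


Repeatability = (spread / full scale) * 100%.
R = (6.78 / 779) * 100
R = 0.87 %FS

0.87 %FS


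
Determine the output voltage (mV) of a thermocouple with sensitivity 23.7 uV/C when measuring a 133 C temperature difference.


The thermocouple output V = sensitivity * dT.
V = 23.7 uV/C * 133 C
V = 3152.1 uV
V = 3.152 mV

3.152 mV


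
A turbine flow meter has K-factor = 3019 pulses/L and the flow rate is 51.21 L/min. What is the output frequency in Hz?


Frequency = K * Q / 60 (converting L/min to L/s).
f = 3019 * 51.21 / 60
f = 154602.99 / 60
f = 2576.72 Hz

2576.72 Hz


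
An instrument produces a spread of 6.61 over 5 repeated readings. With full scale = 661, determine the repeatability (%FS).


Repeatability = (spread / full scale) * 100%.
R = (6.61 / 661) * 100
R = 1.0 %FS

1.0 %FS


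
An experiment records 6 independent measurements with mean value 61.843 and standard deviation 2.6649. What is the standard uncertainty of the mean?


The standard uncertainty for Type A evaluation is u = s / sqrt(n).
u = 2.6649 / sqrt(6)
u = 2.6649 / 2.4495
u = 1.0879

1.0879


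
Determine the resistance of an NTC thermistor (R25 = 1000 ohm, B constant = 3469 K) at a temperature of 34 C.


NTC thermistor equation: Rt = R25 * exp(B * (1/T - 1/T25)).
T in Kelvin: 307.15 K, T25 = 298.15 K
1/T - 1/T25 = 1/307.15 - 1/298.15 = -9.828e-05
B * (1/T - 1/T25) = 3469 * -9.828e-05 = -0.3409
Rt = 1000 * exp(-0.3409) = 711.1 ohm

711.1 ohm


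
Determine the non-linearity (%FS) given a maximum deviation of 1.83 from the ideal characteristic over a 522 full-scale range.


Linearity error = (max deviation / full scale) * 100%.
Linearity = (1.83 / 522) * 100
Linearity = 0.351 %FS

0.351 %FS


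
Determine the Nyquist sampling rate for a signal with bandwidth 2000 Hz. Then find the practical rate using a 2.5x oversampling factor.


By Nyquist theorem, fs_min = 2 * fmax.
fs_min = 2 * 2000 = 4000 Hz
Practical rate = 2.5 * fs_min = 2.5 * 4000 = 10000 Hz

fs_min = 4000 Hz, fs_practical = 10000 Hz


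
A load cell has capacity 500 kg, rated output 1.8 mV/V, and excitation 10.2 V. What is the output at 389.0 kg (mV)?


Vout = rated_output * Vex * (load / capacity).
Vout = 1.8 * 10.2 * (389.0 / 500)
Vout = 1.8 * 10.2 * 0.778
Vout = 14.284 mV

14.284 mV


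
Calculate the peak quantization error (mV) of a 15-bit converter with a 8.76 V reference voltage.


The maximum quantization error is +/- LSB/2.
LSB = Vref / 2^n = 8.76 / 32768 = 0.00026733 V
Max error = LSB / 2 = 0.00026733 / 2 = 0.00013367 V
Max error = 0.1337 mV

0.1337 mV


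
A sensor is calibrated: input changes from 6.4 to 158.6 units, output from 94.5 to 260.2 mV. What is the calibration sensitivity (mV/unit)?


Sensitivity = (y2 - y1) / (x2 - x1).
S = (260.2 - 94.5) / (158.6 - 6.4)
S = 165.7 / 152.2
S = 1.0887 mV/unit

1.0887 mV/unit


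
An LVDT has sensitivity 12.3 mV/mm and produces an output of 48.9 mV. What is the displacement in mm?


Displacement = Vout / sensitivity.
d = 48.9 / 12.3
d = 3.976 mm

3.976 mm


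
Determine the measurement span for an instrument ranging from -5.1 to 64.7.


Span = upper range - lower range.
Span = 64.7 - (-5.1)
Span = 69.8

69.8


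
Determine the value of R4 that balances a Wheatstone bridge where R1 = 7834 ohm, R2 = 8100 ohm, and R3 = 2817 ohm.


At balance: R1*R4 = R2*R3, so R4 = R2*R3/R1.
R4 = 8100 * 2817 / 7834
R4 = 22817700 / 7834
R4 = 2912.65 ohm

2912.65 ohm


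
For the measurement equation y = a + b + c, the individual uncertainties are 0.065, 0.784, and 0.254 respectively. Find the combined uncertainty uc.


For a sum of independent quantities, uc = sqrt(u1^2 + u2^2 + u3^2).
uc = sqrt(0.065^2 + 0.784^2 + 0.254^2)
uc = sqrt(0.004225 + 0.614656 + 0.064516)
uc = 0.8267

0.8267


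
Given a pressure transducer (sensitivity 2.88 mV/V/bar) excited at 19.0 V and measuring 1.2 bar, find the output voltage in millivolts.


Output = sensitivity * Vex * P.
Vout = 2.88 * 19.0 * 1.2
Vout = 54.72 * 1.2
Vout = 65.66 mV

65.66 mV


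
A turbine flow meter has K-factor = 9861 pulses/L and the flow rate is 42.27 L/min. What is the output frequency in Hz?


Frequency = K * Q / 60 (converting L/min to L/s).
f = 9861 * 42.27 / 60
f = 416824.47 / 60
f = 6947.07 Hz

6947.07 Hz


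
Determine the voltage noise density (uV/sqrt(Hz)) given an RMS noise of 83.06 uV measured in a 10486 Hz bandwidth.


Noise spectral density = Vrms / sqrt(BW).
NSD = 83.06 / sqrt(10486)
NSD = 83.06 / 102.4012
NSD = 0.8111 uV/sqrt(Hz)

0.8111 uV/sqrt(Hz)


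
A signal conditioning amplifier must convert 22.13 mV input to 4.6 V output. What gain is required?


Gain = Vout / Vin (converting to same units).
G = 4.6 V / 22.13 mV
G = 4600.0 mV / 22.13 mV
G = 207.86

207.86


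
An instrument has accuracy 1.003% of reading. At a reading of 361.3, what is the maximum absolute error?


Absolute error = (accuracy% / 100) * reading.
Error = (1.003 / 100) * 361.3
Error = 0.01003 * 361.3
Error = 3.6238

3.6238


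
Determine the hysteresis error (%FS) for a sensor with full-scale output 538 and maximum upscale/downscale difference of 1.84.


Hysteresis = (max difference / full scale) * 100%.
H = (1.84 / 538) * 100
H = 0.342 %FS

0.342 %FS


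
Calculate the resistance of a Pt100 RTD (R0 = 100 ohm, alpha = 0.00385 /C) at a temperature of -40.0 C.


The RTD equation: Rt = R0 * (1 + alpha * T).
Rt = 100 * (1 + 0.00385 * -40.0)
Rt = 100 * (1 + -0.154)
Rt = 100 * 0.846
Rt = 84.6 ohm

84.6 ohm


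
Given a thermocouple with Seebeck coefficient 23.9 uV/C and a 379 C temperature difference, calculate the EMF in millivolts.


The thermocouple output V = sensitivity * dT.
V = 23.9 uV/C * 379 C
V = 9058.1 uV
V = 9.058 mV

9.058 mV


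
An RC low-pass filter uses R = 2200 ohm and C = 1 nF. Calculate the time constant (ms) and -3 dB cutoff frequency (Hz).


Time constant: tau = R * C.
tau = 2200 * 1.00e-09 = 2.2e-06 s
tau = 0.0022 ms
Cutoff frequency: fc = 1 / (2*pi*R*C).
fc = 1 / (2*pi*2.2e-06) = 72343.16 Hz

tau = 0.0022 ms, fc = 72343.16 Hz


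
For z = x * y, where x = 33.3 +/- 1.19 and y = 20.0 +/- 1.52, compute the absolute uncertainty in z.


For a product z = x*y, the relative uncertainty is:
uz/z = sqrt((ux/x)^2 + (uy/y)^2)
Relative uncertainties: ux/x = 1.19/33.3 = 0.035736
uy/y = 1.52/20.0 = 0.076
z = 33.3 * 20.0 = 666.0
uz = 666.0 * sqrt(0.035736^2 + 0.076^2) = 55.932

55.932


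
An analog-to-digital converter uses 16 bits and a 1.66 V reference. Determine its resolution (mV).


The resolution (LSB) of an ADC is Vref / 2^n.
LSB = 1.66 / 2^16
LSB = 1.66 / 65536
LSB = 2.533e-05 V = 0.02532959 mV

0.02532959 mV


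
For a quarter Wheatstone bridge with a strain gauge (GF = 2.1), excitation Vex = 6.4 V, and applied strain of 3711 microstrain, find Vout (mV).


Quarter bridge output: Vout = (GF * epsilon * Vex) / 4.
Vout = (2.1 * 3711e-6 * 6.4) / 4
Vout = 0.04987584 / 4 V
Vout = 0.01246896 V = 12.469 mV

12.469 mV


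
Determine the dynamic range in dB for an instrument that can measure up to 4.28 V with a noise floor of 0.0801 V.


Dynamic range = 20 * log10(Vmax / Vnoise).
DR = 20 * log10(4.28 / 0.0801)
DR = 20 * log10(53.43)
DR = 34.56 dB

34.56 dB


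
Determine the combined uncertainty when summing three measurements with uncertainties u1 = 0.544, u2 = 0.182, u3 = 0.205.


For a sum of independent quantities, uc = sqrt(u1^2 + u2^2 + u3^2).
uc = sqrt(0.544^2 + 0.182^2 + 0.205^2)
uc = sqrt(0.295936 + 0.033124 + 0.042025)
uc = 0.6092

0.6092


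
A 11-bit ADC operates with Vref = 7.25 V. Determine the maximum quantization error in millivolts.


The maximum quantization error is +/- LSB/2.
LSB = Vref / 2^n = 7.25 / 2048 = 0.00354004 V
Max error = LSB / 2 = 0.00354004 / 2 = 0.00177002 V
Max error = 1.77 mV

1.77 mV


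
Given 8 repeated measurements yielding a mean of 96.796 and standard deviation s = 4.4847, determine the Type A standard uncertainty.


The standard uncertainty for Type A evaluation is u = s / sqrt(n).
u = 4.4847 / sqrt(8)
u = 4.4847 / 2.8284
u = 1.5856

1.5856


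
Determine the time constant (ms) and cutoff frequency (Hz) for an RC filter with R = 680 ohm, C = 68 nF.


Time constant: tau = R * C.
tau = 680 * 6.80e-08 = 4.624e-05 s
tau = 0.0462 ms
Cutoff frequency: fc = 1 / (2*pi*R*C).
fc = 1 / (2*pi*4.624e-05) = 3441.93 Hz

tau = 0.0462 ms, fc = 3441.93 Hz


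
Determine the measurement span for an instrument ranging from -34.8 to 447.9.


Span = upper range - lower range.
Span = 447.9 - (-34.8)
Span = 482.7

482.7


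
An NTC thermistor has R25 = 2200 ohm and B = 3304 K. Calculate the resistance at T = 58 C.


NTC thermistor equation: Rt = R25 * exp(B * (1/T - 1/T25)).
T in Kelvin: 331.15 K, T25 = 298.15 K
1/T - 1/T25 = 1/331.15 - 1/298.15 = -0.00033424
B * (1/T - 1/T25) = 3304 * -0.00033424 = -1.1043
Rt = 2200 * exp(-1.1043) = 729.2 ohm

729.2 ohm


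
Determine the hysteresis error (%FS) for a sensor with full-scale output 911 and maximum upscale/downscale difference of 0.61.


Hysteresis = (max difference / full scale) * 100%.
H = (0.61 / 911) * 100
H = 0.067 %FS

0.067 %FS


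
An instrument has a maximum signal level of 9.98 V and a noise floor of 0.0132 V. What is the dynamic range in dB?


Dynamic range = 20 * log10(Vmax / Vnoise).
DR = 20 * log10(9.98 / 0.0132)
DR = 20 * log10(756.06)
DR = 57.57 dB

57.57 dB


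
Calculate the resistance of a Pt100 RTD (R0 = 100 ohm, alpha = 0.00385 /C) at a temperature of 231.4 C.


The RTD equation: Rt = R0 * (1 + alpha * T).
Rt = 100 * (1 + 0.00385 * 231.4)
Rt = 100 * (1 + 0.89089)
Rt = 100 * 1.89089
Rt = 189.089 ohm

189.089 ohm


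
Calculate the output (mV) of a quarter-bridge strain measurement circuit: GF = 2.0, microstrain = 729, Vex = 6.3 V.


Quarter bridge output: Vout = (GF * epsilon * Vex) / 4.
Vout = (2.0 * 729e-6 * 6.3) / 4
Vout = 0.0091854 / 4 V
Vout = 0.00229635 V = 2.2963 mV

2.2963 mV


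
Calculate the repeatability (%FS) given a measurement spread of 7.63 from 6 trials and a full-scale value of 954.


Repeatability = (spread / full scale) * 100%.
R = (7.63 / 954) * 100
R = 0.8 %FS

0.8 %FS


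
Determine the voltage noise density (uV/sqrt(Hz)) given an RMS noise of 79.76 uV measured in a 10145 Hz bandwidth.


Noise spectral density = Vrms / sqrt(BW).
NSD = 79.76 / sqrt(10145)
NSD = 79.76 / 100.7224
NSD = 0.7919 uV/sqrt(Hz)

0.7919 uV/sqrt(Hz)


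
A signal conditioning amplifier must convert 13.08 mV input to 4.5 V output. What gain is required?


Gain = Vout / Vin (converting to same units).
G = 4.5 V / 13.08 mV
G = 4500.0 mV / 13.08 mV
G = 344.04

344.04


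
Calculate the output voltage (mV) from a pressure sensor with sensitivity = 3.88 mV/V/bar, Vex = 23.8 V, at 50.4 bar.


Output = sensitivity * Vex * P.
Vout = 3.88 * 23.8 * 50.4
Vout = 92.344 * 50.4
Vout = 4654.14 mV

4654.14 mV


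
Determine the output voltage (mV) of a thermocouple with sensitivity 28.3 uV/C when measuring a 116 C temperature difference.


The thermocouple output V = sensitivity * dT.
V = 28.3 uV/C * 116 C
V = 3282.8 uV
V = 3.283 mV

3.283 mV


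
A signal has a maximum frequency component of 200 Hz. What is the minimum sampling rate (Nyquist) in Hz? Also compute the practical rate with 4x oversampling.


By Nyquist theorem, fs_min = 2 * fmax.
fs_min = 2 * 200 = 400 Hz
Practical rate = 4 * fs_min = 4 * 400 = 1600 Hz

fs_min = 400 Hz, fs_practical = 1600 Hz


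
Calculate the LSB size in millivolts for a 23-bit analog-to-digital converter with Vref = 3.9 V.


The resolution (LSB) of an ADC is Vref / 2^n.
LSB = 3.9 / 2^23
LSB = 3.9 / 8388608
LSB = 4.6e-07 V = 0.00046492 mV

0.00046492 mV


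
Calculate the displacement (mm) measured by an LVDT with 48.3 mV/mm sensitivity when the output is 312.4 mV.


Displacement = Vout / sensitivity.
d = 312.4 / 48.3
d = 6.468 mm

6.468 mm


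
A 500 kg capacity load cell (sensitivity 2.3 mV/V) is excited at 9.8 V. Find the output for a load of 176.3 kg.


Vout = rated_output * Vex * (load / capacity).
Vout = 2.3 * 9.8 * (176.3 / 500)
Vout = 2.3 * 9.8 * 0.3526
Vout = 7.948 mV

7.948 mV


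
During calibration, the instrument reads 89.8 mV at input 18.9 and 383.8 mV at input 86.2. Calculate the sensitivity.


Sensitivity = (y2 - y1) / (x2 - x1).
S = (383.8 - 89.8) / (86.2 - 18.9)
S = 294.0 / 67.3
S = 4.3685 mV/unit

4.3685 mV/unit


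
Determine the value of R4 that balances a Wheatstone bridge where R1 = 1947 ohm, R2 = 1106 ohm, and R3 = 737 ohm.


At balance: R1*R4 = R2*R3, so R4 = R2*R3/R1.
R4 = 1106 * 737 / 1947
R4 = 815122 / 1947
R4 = 418.66 ohm

418.66 ohm


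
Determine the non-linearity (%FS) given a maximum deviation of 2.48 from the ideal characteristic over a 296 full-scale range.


Linearity error = (max deviation / full scale) * 100%.
Linearity = (2.48 / 296) * 100
Linearity = 0.838 %FS

0.838 %FS


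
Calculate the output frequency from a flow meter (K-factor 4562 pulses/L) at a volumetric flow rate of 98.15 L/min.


Frequency = K * Q / 60 (converting L/min to L/s).
f = 4562 * 98.15 / 60
f = 447760.3 / 60
f = 7462.67 Hz

7462.67 Hz


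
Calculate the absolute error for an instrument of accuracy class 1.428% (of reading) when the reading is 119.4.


Absolute error = (accuracy% / 100) * reading.
Error = (1.428 / 100) * 119.4
Error = 0.01428 * 119.4
Error = 1.705

1.705


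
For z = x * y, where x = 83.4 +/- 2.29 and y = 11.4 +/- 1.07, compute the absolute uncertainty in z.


For a product z = x*y, the relative uncertainty is:
uz/z = sqrt((ux/x)^2 + (uy/y)^2)
Relative uncertainties: ux/x = 2.29/83.4 = 0.027458
uy/y = 1.07/11.4 = 0.09386
z = 83.4 * 11.4 = 950.8
uz = 950.8 * sqrt(0.027458^2 + 0.09386^2) = 92.978

92.978


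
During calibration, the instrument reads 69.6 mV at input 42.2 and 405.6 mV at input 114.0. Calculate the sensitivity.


Sensitivity = (y2 - y1) / (x2 - x1).
S = (405.6 - 69.6) / (114.0 - 42.2)
S = 336.0 / 71.8
S = 4.6797 mV/unit

4.6797 mV/unit


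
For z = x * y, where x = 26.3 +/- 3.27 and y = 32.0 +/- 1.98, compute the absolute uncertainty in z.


For a product z = x*y, the relative uncertainty is:
uz/z = sqrt((ux/x)^2 + (uy/y)^2)
Relative uncertainties: ux/x = 3.27/26.3 = 0.124335
uy/y = 1.98/32.0 = 0.061875
z = 26.3 * 32.0 = 841.6
uz = 841.6 * sqrt(0.124335^2 + 0.061875^2) = 116.881

116.881


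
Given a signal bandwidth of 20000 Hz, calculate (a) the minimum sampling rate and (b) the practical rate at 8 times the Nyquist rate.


By Nyquist theorem, fs_min = 2 * fmax.
fs_min = 2 * 20000 = 40000 Hz
Practical rate = 8 * fs_min = 8 * 40000 = 320000 Hz

fs_min = 40000 Hz, fs_practical = 320000 Hz


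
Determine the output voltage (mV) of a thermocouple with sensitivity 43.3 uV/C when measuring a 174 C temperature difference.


The thermocouple output V = sensitivity * dT.
V = 43.3 uV/C * 174 C
V = 7534.2 uV
V = 7.534 mV

7.534 mV


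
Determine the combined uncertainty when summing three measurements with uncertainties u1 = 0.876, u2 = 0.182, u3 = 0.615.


For a sum of independent quantities, uc = sqrt(u1^2 + u2^2 + u3^2).
uc = sqrt(0.876^2 + 0.182^2 + 0.615^2)
uc = sqrt(0.767376 + 0.033124 + 0.378225)
uc = 1.0857

1.0857


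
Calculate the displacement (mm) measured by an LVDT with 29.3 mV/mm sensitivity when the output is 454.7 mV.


Displacement = Vout / sensitivity.
d = 454.7 / 29.3
d = 15.519 mm

15.519 mm


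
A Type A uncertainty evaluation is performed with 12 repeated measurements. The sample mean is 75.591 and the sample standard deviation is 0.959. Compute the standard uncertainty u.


The standard uncertainty for Type A evaluation is u = s / sqrt(n).
u = 0.959 / sqrt(12)
u = 0.959 / 3.4641
u = 0.2768

0.2768


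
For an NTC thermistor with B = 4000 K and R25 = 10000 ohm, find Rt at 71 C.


NTC thermistor equation: Rt = R25 * exp(B * (1/T - 1/T25)).
T in Kelvin: 344.15 K, T25 = 298.15 K
1/T - 1/T25 = 1/344.15 - 1/298.15 = -0.00044831
B * (1/T - 1/T25) = 4000 * -0.00044831 = -1.7932
Rt = 10000 * exp(-1.7932) = 1664.2 ohm

1664.2 ohm


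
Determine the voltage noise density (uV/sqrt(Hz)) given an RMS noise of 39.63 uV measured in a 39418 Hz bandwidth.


Noise spectral density = Vrms / sqrt(BW).
NSD = 39.63 / sqrt(39418)
NSD = 39.63 / 198.5397
NSD = 0.1996 uV/sqrt(Hz)

0.1996 uV/sqrt(Hz)


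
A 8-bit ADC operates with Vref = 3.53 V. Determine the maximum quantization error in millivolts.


The maximum quantization error is +/- LSB/2.
LSB = Vref / 2^n = 3.53 / 256 = 0.01378906 V
Max error = LSB / 2 = 0.01378906 / 2 = 0.00689453 V
Max error = 6.8945 mV

6.8945 mV


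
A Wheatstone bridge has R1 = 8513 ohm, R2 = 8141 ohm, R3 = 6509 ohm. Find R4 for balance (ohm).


At balance: R1*R4 = R2*R3, so R4 = R2*R3/R1.
R4 = 8141 * 6509 / 8513
R4 = 52989769 / 8513
R4 = 6224.57 ohm

6224.57 ohm


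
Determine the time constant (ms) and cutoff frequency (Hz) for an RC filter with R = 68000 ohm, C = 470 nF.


Time constant: tau = R * C.
tau = 68000 * 4.70e-07 = 0.03196 s
tau = 31.96 ms
Cutoff frequency: fc = 1 / (2*pi*R*C).
fc = 1 / (2*pi*0.03196) = 4.98 Hz

tau = 31.96 ms, fc = 4.98 Hz


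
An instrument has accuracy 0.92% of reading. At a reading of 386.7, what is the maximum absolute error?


Absolute error = (accuracy% / 100) * reading.
Error = (0.92 / 100) * 386.7
Error = 0.0092 * 386.7
Error = 3.5576

3.5576


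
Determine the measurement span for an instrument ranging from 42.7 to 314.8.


Span = upper range - lower range.
Span = 314.8 - (42.7)
Span = 272.1

272.1


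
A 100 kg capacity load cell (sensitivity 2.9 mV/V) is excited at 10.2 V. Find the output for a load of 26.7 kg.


Vout = rated_output * Vex * (load / capacity).
Vout = 2.9 * 10.2 * (26.7 / 100)
Vout = 2.9 * 10.2 * 0.267
Vout = 7.898 mV

7.898 mV


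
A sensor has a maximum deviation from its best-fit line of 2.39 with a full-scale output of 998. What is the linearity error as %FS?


Linearity error = (max deviation / full scale) * 100%.
Linearity = (2.39 / 998) * 100
Linearity = 0.239 %FS

0.239 %FS


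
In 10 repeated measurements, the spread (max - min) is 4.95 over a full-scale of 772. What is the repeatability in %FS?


Repeatability = (spread / full scale) * 100%.
R = (4.95 / 772) * 100
R = 0.641 %FS

0.641 %FS


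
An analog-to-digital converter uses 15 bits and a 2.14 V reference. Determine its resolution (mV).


The resolution (LSB) of an ADC is Vref / 2^n.
LSB = 2.14 / 2^15
LSB = 2.14 / 32768
LSB = 6.531e-05 V = 0.06530762 mV

0.06530762 mV


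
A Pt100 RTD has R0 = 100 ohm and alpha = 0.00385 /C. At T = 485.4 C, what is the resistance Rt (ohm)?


The RTD equation: Rt = R0 * (1 + alpha * T).
Rt = 100 * (1 + 0.00385 * 485.4)
Rt = 100 * (1 + 1.86879)
Rt = 100 * 2.86879
Rt = 286.879 ohm

286.879 ohm


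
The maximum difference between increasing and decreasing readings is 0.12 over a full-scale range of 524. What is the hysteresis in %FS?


Hysteresis = (max difference / full scale) * 100%.
H = (0.12 / 524) * 100
H = 0.023 %FS

0.023 %FS


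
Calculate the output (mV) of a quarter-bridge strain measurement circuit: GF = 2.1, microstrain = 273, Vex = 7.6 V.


Quarter bridge output: Vout = (GF * epsilon * Vex) / 4.
Vout = (2.1 * 273e-6 * 7.6) / 4
Vout = 0.00435708 / 4 V
Vout = 0.00108927 V = 1.0893 mV

1.0893 mV


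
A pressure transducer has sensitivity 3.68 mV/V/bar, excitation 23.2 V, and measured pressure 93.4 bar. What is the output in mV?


Output = sensitivity * Vex * P.
Vout = 3.68 * 23.2 * 93.4
Vout = 85.376 * 93.4
Vout = 7974.12 mV

7974.12 mV


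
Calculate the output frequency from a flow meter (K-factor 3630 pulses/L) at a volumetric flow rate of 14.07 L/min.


Frequency = K * Q / 60 (converting L/min to L/s).
f = 3630 * 14.07 / 60
f = 51074.1 / 60
f = 851.24 Hz

851.24 Hz


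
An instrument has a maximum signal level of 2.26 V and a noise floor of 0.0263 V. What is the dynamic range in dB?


Dynamic range = 20 * log10(Vmax / Vnoise).
DR = 20 * log10(2.26 / 0.0263)
DR = 20 * log10(85.93)
DR = 38.68 dB

38.68 dB


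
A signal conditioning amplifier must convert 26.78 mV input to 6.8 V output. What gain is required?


Gain = Vout / Vin (converting to same units).
G = 6.8 V / 26.78 mV
G = 6800.0 mV / 26.78 mV
G = 253.92

253.92


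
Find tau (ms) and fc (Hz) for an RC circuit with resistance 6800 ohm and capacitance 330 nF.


Time constant: tau = R * C.
tau = 6800 * 3.30e-07 = 0.002244 s
tau = 2.244 ms
Cutoff frequency: fc = 1 / (2*pi*R*C).
fc = 1 / (2*pi*0.002244) = 70.92 Hz

tau = 2.244 ms, fc = 70.92 Hz


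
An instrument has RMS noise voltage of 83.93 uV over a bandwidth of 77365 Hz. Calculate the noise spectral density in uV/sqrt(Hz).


Noise spectral density = Vrms / sqrt(BW).
NSD = 83.93 / sqrt(77365)
NSD = 83.93 / 278.1456
NSD = 0.3017 uV/sqrt(Hz)

0.3017 uV/sqrt(Hz)


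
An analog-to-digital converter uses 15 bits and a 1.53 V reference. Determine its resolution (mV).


The resolution (LSB) of an ADC is Vref / 2^n.
LSB = 1.53 / 2^15
LSB = 1.53 / 32768
LSB = 4.669e-05 V = 0.04669189 mV

0.04669189 mV


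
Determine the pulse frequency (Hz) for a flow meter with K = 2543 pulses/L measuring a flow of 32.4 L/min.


Frequency = K * Q / 60 (converting L/min to L/s).
f = 2543 * 32.4 / 60
f = 82393.2 / 60
f = 1373.22 Hz

1373.22 Hz


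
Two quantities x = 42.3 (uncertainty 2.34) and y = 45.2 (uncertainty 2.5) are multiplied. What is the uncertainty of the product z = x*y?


For a product z = x*y, the relative uncertainty is:
uz/z = sqrt((ux/x)^2 + (uy/y)^2)
Relative uncertainties: ux/x = 2.34/42.3 = 0.055319
uy/y = 2.5/45.2 = 0.05531
z = 42.3 * 45.2 = 1912.0
uz = 1912.0 * sqrt(0.055319^2 + 0.05531^2) = 149.566

149.566


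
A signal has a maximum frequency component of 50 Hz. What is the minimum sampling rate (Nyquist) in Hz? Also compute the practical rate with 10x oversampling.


By Nyquist theorem, fs_min = 2 * fmax.
fs_min = 2 * 50 = 100 Hz
Practical rate = 10 * fs_min = 10 * 100 = 1000 Hz

fs_min = 100 Hz, fs_practical = 1000 Hz


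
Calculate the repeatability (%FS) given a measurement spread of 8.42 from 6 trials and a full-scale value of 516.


Repeatability = (spread / full scale) * 100%.
R = (8.42 / 516) * 100
R = 1.632 %FS

1.632 %FS


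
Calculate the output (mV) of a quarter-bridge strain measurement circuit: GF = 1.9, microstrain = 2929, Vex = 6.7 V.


Quarter bridge output: Vout = (GF * epsilon * Vex) / 4.
Vout = (1.9 * 2929e-6 * 6.7) / 4
Vout = 0.03728617 / 4 V
Vout = 0.00932154 V = 9.3215 mV

9.3215 mV


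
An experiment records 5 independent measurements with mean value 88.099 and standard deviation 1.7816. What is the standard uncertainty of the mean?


The standard uncertainty for Type A evaluation is u = s / sqrt(n).
u = 1.7816 / sqrt(5)
u = 1.7816 / 2.2361
u = 0.7968

0.7968


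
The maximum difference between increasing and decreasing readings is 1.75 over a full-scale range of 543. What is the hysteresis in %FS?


Hysteresis = (max difference / full scale) * 100%.
H = (1.75 / 543) * 100
H = 0.322 %FS

0.322 %FS


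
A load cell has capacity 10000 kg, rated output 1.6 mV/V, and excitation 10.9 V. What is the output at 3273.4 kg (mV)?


Vout = rated_output * Vex * (load / capacity).
Vout = 1.6 * 10.9 * (3273.4 / 10000)
Vout = 1.6 * 10.9 * 0.32734
Vout = 5.709 mV

5.709 mV


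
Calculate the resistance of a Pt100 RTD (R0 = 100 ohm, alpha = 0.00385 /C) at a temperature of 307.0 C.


The RTD equation: Rt = R0 * (1 + alpha * T).
Rt = 100 * (1 + 0.00385 * 307.0)
Rt = 100 * (1 + 1.18195)
Rt = 100 * 2.18195
Rt = 218.195 ohm

218.195 ohm


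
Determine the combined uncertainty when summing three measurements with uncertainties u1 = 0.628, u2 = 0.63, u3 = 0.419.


For a sum of independent quantities, uc = sqrt(u1^2 + u2^2 + u3^2).
uc = sqrt(0.628^2 + 0.63^2 + 0.419^2)
uc = sqrt(0.394384 + 0.3969 + 0.175561)
uc = 0.9833

0.9833


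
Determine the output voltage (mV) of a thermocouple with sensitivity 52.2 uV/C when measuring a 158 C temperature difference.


The thermocouple output V = sensitivity * dT.
V = 52.2 uV/C * 158 C
V = 8247.6 uV
V = 8.248 mV

8.248 mV


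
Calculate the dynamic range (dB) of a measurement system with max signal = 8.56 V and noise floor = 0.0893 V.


Dynamic range = 20 * log10(Vmax / Vnoise).
DR = 20 * log10(8.56 / 0.0893)
DR = 20 * log10(95.86)
DR = 39.63 dB

39.63 dB


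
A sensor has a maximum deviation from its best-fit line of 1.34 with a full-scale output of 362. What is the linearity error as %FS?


Linearity error = (max deviation / full scale) * 100%.
Linearity = (1.34 / 362) * 100
Linearity = 0.37 %FS

0.37 %FS


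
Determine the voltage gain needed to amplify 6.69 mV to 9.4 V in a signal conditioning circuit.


Gain = Vout / Vin (converting to same units).
G = 9.4 V / 6.69 mV
G = 9400.0 mV / 6.69 mV
G = 1405.08

1405.08


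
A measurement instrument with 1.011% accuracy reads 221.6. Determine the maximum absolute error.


Absolute error = (accuracy% / 100) * reading.
Error = (1.011 / 100) * 221.6
Error = 0.01011 * 221.6
Error = 2.2404

2.2404


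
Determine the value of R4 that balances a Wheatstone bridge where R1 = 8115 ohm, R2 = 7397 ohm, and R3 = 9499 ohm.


At balance: R1*R4 = R2*R3, so R4 = R2*R3/R1.
R4 = 7397 * 9499 / 8115
R4 = 70264103 / 8115
R4 = 8658.55 ohm

8658.55 ohm


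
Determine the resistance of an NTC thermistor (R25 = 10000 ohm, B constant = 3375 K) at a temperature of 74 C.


NTC thermistor equation: Rt = R25 * exp(B * (1/T - 1/T25)).
T in Kelvin: 347.15 K, T25 = 298.15 K
1/T - 1/T25 = 1/347.15 - 1/298.15 = -0.00047342
B * (1/T - 1/T25) = 3375 * -0.00047342 = -1.5978
Rt = 10000 * exp(-1.5978) = 2023.4 ohm

2023.4 ohm


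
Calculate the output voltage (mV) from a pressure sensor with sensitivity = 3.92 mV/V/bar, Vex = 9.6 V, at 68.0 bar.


Output = sensitivity * Vex * P.
Vout = 3.92 * 9.6 * 68.0
Vout = 37.632 * 68.0
Vout = 2558.98 mV

2558.98 mV


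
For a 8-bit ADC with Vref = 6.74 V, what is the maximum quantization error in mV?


The maximum quantization error is +/- LSB/2.
LSB = Vref / 2^n = 6.74 / 256 = 0.02632813 V
Max error = LSB / 2 = 0.02632813 / 2 = 0.01316406 V
Max error = 13.1641 mV

13.1641 mV


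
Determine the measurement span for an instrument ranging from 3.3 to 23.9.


Span = upper range - lower range.
Span = 23.9 - (3.3)
Span = 20.6

20.6


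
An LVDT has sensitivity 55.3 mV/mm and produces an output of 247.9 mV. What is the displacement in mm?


Displacement = Vout / sensitivity.
d = 247.9 / 55.3
d = 4.483 mm

4.483 mm


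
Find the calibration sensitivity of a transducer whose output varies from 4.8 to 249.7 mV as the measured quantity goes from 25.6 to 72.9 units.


Sensitivity = (y2 - y1) / (x2 - x1).
S = (249.7 - 4.8) / (72.9 - 25.6)
S = 244.9 / 47.3
S = 5.1776 mV/unit

5.1776 mV/unit


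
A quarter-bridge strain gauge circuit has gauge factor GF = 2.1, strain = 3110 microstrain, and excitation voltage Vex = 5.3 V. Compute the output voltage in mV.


Quarter bridge output: Vout = (GF * epsilon * Vex) / 4.
Vout = (2.1 * 3110e-6 * 5.3) / 4
Vout = 0.0346143 / 4 V
Vout = 0.00865357 V = 8.6536 mV

8.6536 mV


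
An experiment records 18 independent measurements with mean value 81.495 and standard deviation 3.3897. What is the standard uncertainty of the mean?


The standard uncertainty for Type A evaluation is u = s / sqrt(n).
u = 3.3897 / sqrt(18)
u = 3.3897 / 4.2426
u = 0.799

0.799


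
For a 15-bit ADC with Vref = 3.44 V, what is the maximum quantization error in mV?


The maximum quantization error is +/- LSB/2.
LSB = Vref / 2^n = 3.44 / 32768 = 0.00010498 V
Max error = LSB / 2 = 0.00010498 / 2 = 5.249e-05 V
Max error = 0.0525 mV

0.0525 mV
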